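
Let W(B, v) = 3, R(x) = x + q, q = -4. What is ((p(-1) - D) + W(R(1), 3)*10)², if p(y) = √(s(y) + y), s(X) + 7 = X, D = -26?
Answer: 3127 + 336*I ≈ 3127.0 + 336.0*I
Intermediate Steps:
s(X) = -7 + X
R(x) = -4 + x (R(x) = x - 4 = -4 + x)
p(y) = √(-7 + 2*y) (p(y) = √((-7 + y) + y) = √(-7 + 2*y))
((p(-1) - D) + W(R(1), 3)*10)² = ((√(-7 + 2*(-1)) - 1*(-26)) + 3*10)² = ((√(-7 - 2) + 26) + 30)² = ((√(-9) + 26) + 30)² = ((3*I + 26) + 30)² = ((26 + 3*I) + 30)² = (56 + 3*I)²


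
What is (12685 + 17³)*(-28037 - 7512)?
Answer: -625591302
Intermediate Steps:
(12685 + 17³)*(-28037 - 7512) = (12685 + 4913)*(-35549) = 17598*(-35549) = -625591302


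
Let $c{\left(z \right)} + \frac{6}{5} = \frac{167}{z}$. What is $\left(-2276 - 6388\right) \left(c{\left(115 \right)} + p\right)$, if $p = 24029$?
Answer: $- \frac{23941785696}{115} \approx -2.0819 \cdot 10^{8}$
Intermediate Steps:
$c{\left(z \right)} = - \frac{6}{5} + \frac{167}{z}$
$\left(-2276 - 6388\right) \left(c{\left(115 \right)} + p\right) = \left(-2276 - 6388\right) \left(\left(- \frac{6}{5} + \frac{167}{115}\right) + 24029\right) = - 8664 \left(\left(- \frac{6}{5} + 167 \cdot \frac{1}{115}\right) + 24029\right) = - 8664 \left(\left(- \frac{6}{5} + \frac{167}{115}\right) + 24029\right) = - 8664 \left(\frac{29}{115} + 24029\right) = \left(-8664\right) \frac{2763364}{115} = - \frac{23941785696}{115}$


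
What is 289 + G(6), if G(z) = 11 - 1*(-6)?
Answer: 306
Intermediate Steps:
G(z) = 17 (G(z) = 11 + 6 = 17)
289 + G(6) = 289 + 17 = 306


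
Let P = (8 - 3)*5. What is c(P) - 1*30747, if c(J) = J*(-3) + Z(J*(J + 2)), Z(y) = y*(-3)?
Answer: -32847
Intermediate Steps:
Z(y) = -3*y
P = 25 (P = 5*5 = 25)
c(J) = -3*J - 3*J*(2 + J) (c(J) = J*(-3) - 3*J*(J + 2) = -3*J - 3*J*(2 + J))
c(P) - 1*30747 = 3*25*(-3 - 1*25) - 1*30747 = 3*25*(-3 - 25) - 30747 = 3*25*(-28) - 30747 = -2100 - 30747 = -32847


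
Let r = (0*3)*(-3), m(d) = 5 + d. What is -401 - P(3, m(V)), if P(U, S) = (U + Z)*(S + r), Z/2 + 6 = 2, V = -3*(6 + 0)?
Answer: -466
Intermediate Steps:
V = -18 (V = -3*6 = -18)
Z = -8 (Z = -12 + 2*2 = -12 + 4 = -8)
r = 0 (r = 0*(-3) = 0)
P(U, S) = S*(-8 + U) (P(U, S) = (U - 8)*(S + 0) = (-8 + U)*S = S*(-8 + U))
-401 - P(3, m(V)) = -401 - (5 - 18)*(-8 + 3) = -401 - (-13)*(-5) = -401 - 1*65 = -401 - 65 = -466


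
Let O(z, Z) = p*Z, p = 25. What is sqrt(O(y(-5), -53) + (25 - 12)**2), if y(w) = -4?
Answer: 34*I ≈ 34.0*I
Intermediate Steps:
O(z, Z) = 25*Z
sqrt(O(y(-5), -53) + (25 - 12)**2) = sqrt(25*(-53) + (25 - 12)**2) = sqrt(-1325 + 13**2) = sqrt(-1325 + 169) = sqrt(-1156) = 34*I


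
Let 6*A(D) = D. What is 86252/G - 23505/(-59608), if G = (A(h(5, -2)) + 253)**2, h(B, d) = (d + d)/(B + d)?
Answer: 538099112121/308508655000 ≈ 1.7442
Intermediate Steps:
h(B, d) = 2*d/(B + d) (h(B, d) = (2*d)/(B + d) = 2*d/(B + d))
A(D) = D/6
G = 5175625/81 (G = ((2*(-2)/(5 - 2))/6 + 253)**2 = ((2*(-2)/3)/6 + 253)**2 = ((2*(-2)*(1/3))/6 + 253)**2 = ((1/6)*(-4/3) + 253)**2 = (-2/9 + 253)**2 = (2275/9)**2 = 5175625/81 ≈ 63897.)
86252/G - 23505/(-59608) = 86252/(5175625/81) - 23505/(-59608) = 86252*(81/5175625) - 23505*(-1/59608) = 6986412/5175625 + 23505/59608 = 538099112121/308508655000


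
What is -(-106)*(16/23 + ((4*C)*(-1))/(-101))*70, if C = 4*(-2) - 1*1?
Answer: 5846960/2323 ≈ 2517.0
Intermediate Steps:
C = -9 (C = -8 - 1 = -9)
-(-106)*(16/23 + ((4*C)*(-1))/(-101))*70 = -(-106)*(16/23 + ((4*(-9))*(-1))/(-101))*70 = -(-106)*(16*(1/23) - 36*(-1)*(-1/101))*70 = -(-106)*(16/23 + 36*(-1/101))*70 = -(-106)*(16/23 - 36/101)*70 = -(-106)*788/2323*70 = -106*(-788/2323)*70 = (83528/2323)*70 = 5846960/2323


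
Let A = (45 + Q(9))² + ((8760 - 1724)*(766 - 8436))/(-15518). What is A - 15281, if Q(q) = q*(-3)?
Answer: -89068303/7759 ≈ -11479.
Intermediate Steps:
Q(q) = -3*q
A = 29496976/7759 (A = (45 - 3*9)² + ((8760 - 1724)*(766 - 8436))/(-15518) = (45 - 27)² + (7036*(-7670))*(-1/15518) = 18² - 53966120*(-1/15518) = 324 + 26983060/7759 = 29496976/7759 ≈ 3801.6)
A - 15281 = 29496976/7759 - 15281 = -89068303/7759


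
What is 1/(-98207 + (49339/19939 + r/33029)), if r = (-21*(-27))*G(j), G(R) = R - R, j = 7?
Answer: -19939/1958100034 ≈ -1.0183e-5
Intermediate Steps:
G(R) = 0
r = 0 (r = -21*(-27)*0 = 567*0 = 0)
1/(-98207 + (49339/19939 + r/33029)) = 1/(-98207 + (49339/19939 + 0/33029)) = 1/(-98207 + (49339*(1/19939) + 0*(1/33029))) = 1/(-98207 + (49339/19939 + 0)) = 1/(-98207 + 49339/19939) = 1/(-1958100034/19939) = -19939/1958100034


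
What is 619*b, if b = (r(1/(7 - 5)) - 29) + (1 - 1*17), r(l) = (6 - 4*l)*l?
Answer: -26617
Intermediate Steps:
r(l) = l*(6 - 4*l)
b = -43 (b = (2*(3 - 2/(7 - 5))/(7 - 5) - 29) + (1 - 1*17) = (2*(3 - 2/2)/2 - 29) + (1 - 17) = (2*(½)*(3 - 2*½) - 29) - 16 = (2*(½)*(3 - 1) - 29) - 16 = (2*(½)*2 - 29) - 16 = (2 - 29) - 16 = -27 - 16 = -43)
619*b = 619*(-43) = -26617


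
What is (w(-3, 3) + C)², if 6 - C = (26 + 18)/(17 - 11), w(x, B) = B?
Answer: 25/9 ≈ 2.7778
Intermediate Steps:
C = -4/3 (C = 6 - (26 + 18)/(17 - 11) = 6 - 44/6 = 6 - 1*22/3 = 6 - 22/3 = -4/3 ≈ -1.3333)
(w(-3, 3) + C)² = (3 - 4/3)² = (5/3)² = 25/9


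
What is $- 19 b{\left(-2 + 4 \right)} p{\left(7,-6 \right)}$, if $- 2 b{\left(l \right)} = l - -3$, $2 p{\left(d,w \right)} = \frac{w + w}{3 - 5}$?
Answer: $\frac{285}{2} \approx 142.5$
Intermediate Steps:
$p{\left(d,w \right)} = - \frac{w}{2}$ ($p{\left(d,w \right)} = \frac{\left(w + w\right) \frac{1}{3 - 5}}{2} = \frac{2 w \frac{1}{-2}}{2} = \frac{2 w \left(- \frac{1}{2}\right)}{2} = \frac{\left(-1\right) w}{2} = - \frac{w}{2}$)
$b{\left(l \right)} = - \frac{3}{2} - \frac{l}{2}$ ($b{\left(l \right)} = - \frac{l - -3}{2} = - \frac{l + 3}{2} = - \frac{3 + l}{2} = - \frac{3}{2} - \frac{l}{2}$)
$- 19 b{\left(-2 + 4 \right)} p{\left(7,-6 \right)} = - 19 \left(- \frac{3}{2} - \frac{-2 + 4}{2}\right) \left(\left(- \frac{1}{2}\right) \left(-6\right)\right) = - 19 \left(- \frac{3}{2} - 1\right) 3 = \left(-19\right) \left(- \frac{5}{2}\right) 3 = \frac{95}{2} \cdot 3 = \frac{285}{2}$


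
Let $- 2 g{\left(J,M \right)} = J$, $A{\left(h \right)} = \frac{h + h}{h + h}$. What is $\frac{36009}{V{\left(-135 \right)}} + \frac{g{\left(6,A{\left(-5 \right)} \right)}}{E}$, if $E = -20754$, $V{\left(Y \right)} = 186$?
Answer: $\frac{20759204}{107229} \approx 193.6$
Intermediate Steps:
$A{\left(h \right)} = 1$ ($A{\left(h \right)} = \frac{2 h}{2 h} = 2 h \frac{1}{2 h} = 1$)
$g{\left(J,M \right)} = - \frac{J}{2}$
$\frac{36009}{V{\left(-135 \right)}} + \frac{g{\left(6,A{\left(-5 \right)} \right)}}{E} = \frac{36009}{186} + \frac{\left(- \frac{1}{2}\right) 6}{-20754} = 36009 \cdot \frac{1}{186} - - \frac{1}{6918} = \frac{12003}{62} + \frac{1}{6918} = \frac{20759204}{107229}$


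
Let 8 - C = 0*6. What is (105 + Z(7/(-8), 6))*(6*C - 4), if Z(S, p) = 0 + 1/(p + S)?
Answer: 189772/41 ≈ 4628.6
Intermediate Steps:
C = 8 (C = 8 - 0*6 = 8 - 1*0 = 8 + 0 = 8)
Z(S, p) = 1/(S + p) (Z(S, p) = 0 + 1/(S + p) = 1/(S + p))
(105 + Z(7/(-8), 6))*(6*C - 4) = (105 + 1/(7/(-8) + 6))*(6*8 - 4) = (105 + 1/(7*(-1/8) + 6))*(48 - 4) = (105 + 1/(-7/8 + 6))*44 = (105 + 1/(41/8))*44 = (105 + 8/41)*44 = (4313/41)*44 = 189772/41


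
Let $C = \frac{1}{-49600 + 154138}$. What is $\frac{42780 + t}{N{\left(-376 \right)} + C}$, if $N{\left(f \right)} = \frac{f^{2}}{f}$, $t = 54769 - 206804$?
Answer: $\frac{11421299190}{39306287} \approx 290.57$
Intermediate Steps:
$t = -152035$ ($t = 54769 - 206804 = -152035$)
$C = \frac{1}{104538} \approx 9.5659 \cdot 10^{-6}$
$N{\left(f \right)} = f$
$\frac{42780 + t}{N{\left(-376 \right)} + C} = \frac{42780 - 152035}{-376 + \frac{1}{104538}} = - \frac{109255}{- \frac{39306287}{104538}} = \left(-109255\right) \left(- \frac{104538}{39306287}\right) = \frac{11421299190}{39306287}$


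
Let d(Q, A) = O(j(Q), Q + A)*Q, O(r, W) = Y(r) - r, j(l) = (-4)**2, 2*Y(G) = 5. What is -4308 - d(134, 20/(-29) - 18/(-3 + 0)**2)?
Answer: -2499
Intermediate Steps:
Y(G) = 5/2 (Y(G) = (1/2)*5 = 5/2)
j(l) = 16
O(r, W) = 5/2 - r
d(Q, A) = -27*Q/2 (d(Q, A) = (5/2 - 1*16)*Q = (5/2 - 16)*Q = -27*Q/2)
-4308 - d(134, 20/(-29) - 18/(-3 + 0)**2) = -4308 - (-27)*134/2 = -4308 - 1*(-1809) = -4308 + 1809 = -2499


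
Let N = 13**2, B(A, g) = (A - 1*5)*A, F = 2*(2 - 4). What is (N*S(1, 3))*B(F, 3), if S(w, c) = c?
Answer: 18252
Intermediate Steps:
F = -4 (F = 2*(-2) = -4)
B(A, g) = A*(-5 + A) (B(A, g) = (A - 5)*A = (-5 + A)*A = A*(-5 + A))
N = 169
(N*S(1, 3))*B(F, 3) = (169*3)*(-4*(-5 - 4)) = 507*(-4*(-9)) = 507*36 = 18252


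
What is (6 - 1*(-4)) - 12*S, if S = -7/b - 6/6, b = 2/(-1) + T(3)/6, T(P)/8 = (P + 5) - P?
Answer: 40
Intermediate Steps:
T(P) = 40 (T(P) = 8*((P + 5) - P) = 8*((5 + P) - P) = 8*5 = 40)
b = 14/3 (b = 2/(-1) + 40/6 = 2*(-1) + 40*(⅙) = -2 + 20/3 = 14/3 ≈ 4.6667)
S = -5/2 (S = -7/14/3 - 6/6 = -7*3/14 - 6*⅙ = -3/2 - 1 = -5/2 ≈ -2.5000)
(6 - 1*(-4)) - 12*S = (6 - 1*(-4)) - 12*(-5/2) = (6 + 4) + 30 = 10 + 30 = 40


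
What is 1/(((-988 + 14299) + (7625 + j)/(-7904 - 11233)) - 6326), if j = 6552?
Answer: 19137/133657768 ≈ 0.00014318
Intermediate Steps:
1/(((-988 + 14299) + (7625 + j)/(-7904 - 11233)) - 6326) = 1/(((-988 + 14299) + (7625 + 6552)/(-7904 - 11233)) - 6326) = 1/((13311 + 14177/(-19137)) - 6326) = 1/((13311 + 14177*(-1/19137)) - 6326) = 1/((13311 - 14177/19137) - 6326) = 1/(254718430/19137 - 6326) = 1/(133657768/19137) = 19137/133657768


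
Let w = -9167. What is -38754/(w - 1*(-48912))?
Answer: -38754/39745 ≈ -0.97507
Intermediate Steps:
-38754/(w - 1*(-48912)) = -38754/(-9167 - 1*(-48912)) = -38754/(-9167 + 48912) = -38754/39745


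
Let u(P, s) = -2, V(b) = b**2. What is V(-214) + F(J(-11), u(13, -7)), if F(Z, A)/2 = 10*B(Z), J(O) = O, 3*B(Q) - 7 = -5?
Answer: 137428/3 ≈ 45809.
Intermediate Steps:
B(Q) = 2/3 (B(Q) = 7/3 + (1/3)*(-5) = 7/3 - 5/3 = 2/3)
F(Z, A) = 40/3 (F(Z, A) = 2*(10*(2/3)) = 2*(20/3) = 40/3)
V(-214) + F(J(-11), u(13, -7)) = (-214)**2 + 40/3 = 45796 + 40/3 = 137428/3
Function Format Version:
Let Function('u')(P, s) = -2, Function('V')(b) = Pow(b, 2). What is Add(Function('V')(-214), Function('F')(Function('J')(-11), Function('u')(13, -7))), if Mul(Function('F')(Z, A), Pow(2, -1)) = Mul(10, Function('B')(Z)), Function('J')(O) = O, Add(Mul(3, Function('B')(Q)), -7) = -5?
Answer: Rational(137428, 3) ≈ 45809.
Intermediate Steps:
Function('B')(Q) = Rational(2, 3) (Function('B')(Q) = Add(Rational(7, 3), Mul(Rational(1, 3), -5)) = Add(Rational(7, 3), Rational(-5, 3)) = Rational(2, 3))
Function('F')(Z, A) = Rational(40, 3) (Function('F')(Z, A) = Mul(2, Mul(10, Rational(2, 3))) = Mul(2, Rational(20, 3)) = Rational(40, 3))
Add(Function('V')(-214), Function('F')(Function('J')(-11), Function('u')(13, -7))) = Add(Pow(-214, 2), Rational(40, 3)) = Add(45796, Rational(40, 3)) = Rational(137428, 3)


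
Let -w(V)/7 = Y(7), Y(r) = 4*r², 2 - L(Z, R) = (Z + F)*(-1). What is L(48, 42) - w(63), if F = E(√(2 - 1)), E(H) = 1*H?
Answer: 1423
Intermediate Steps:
E(H) = H
F = 1 (F = √(2 - 1) = √1 = 1)
L(Z, R) = 3 + Z (L(Z, R) = 2 - (Z + 1)*(-1) = 2 - (1 + Z)*(-1) = 2 - (-1 - Z) = 2 + (1 + Z) = 3 + Z)
w(V) = -1372 (w(V) = -28*7² = -28*49 = -7*196 = -1372)
L(48, 42) - w(63) = (3 + 48) - 1*(-1372) = 51 + 1372 = 1423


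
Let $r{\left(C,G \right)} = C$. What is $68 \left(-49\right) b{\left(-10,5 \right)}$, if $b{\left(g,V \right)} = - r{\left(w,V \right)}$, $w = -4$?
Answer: $-13328$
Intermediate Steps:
$b{\left(g,V \right)} = 4$ ($b{\left(g,V \right)} = \left(-1\right) \left(-4\right) = 4$)
$68 \left(-49\right) b{\left(-10,5 \right)} = 68 \left(-49\right) 4 = \left(-3332\right) 4 = -13328$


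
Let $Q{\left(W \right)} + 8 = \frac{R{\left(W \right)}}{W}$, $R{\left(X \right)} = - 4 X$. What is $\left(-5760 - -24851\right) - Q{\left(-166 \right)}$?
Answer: $19103$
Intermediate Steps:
$Q{\left(W \right)} = -12$ ($Q{\left(W \right)} = -8 + \frac{\left(-4\right) W}{W} = -8 - 4 = -12$)
$\left(-5760 - -24851\right) - Q{\left(-166 \right)} = \left(-5760 - -24851\right) - -12 = \left(-5760 + 24851\right) + 12 = 19091 + 12 = 19103$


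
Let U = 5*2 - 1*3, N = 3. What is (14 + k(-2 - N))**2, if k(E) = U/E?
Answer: 3969/25 ≈ 158.76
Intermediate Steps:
U = 7 (U = 10 - 3 = 7)
k(E) = 7/E
(14 + k(-2 - N))**2 = (14 + 7/(-2 - 1*3))**2 = (14 + 7/(-2 - 3))**2 = (14 + 7/(-5))**2 = (14 + 7*(-1/5))**2 = (14 - 7/5)**2 = (63/5)**2 = 3969/25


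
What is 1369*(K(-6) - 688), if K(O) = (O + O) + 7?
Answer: -948717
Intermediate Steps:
K(O) = 7 + 2*O (K(O) = 2*O + 7 = 7 + 2*O)
1369*(K(-6) - 688) = 1369*((7 + 2*(-6)) - 688) = 1369*((7 - 12) - 688) = 1369*(-5 - 688) = 1369*(-693) = -948717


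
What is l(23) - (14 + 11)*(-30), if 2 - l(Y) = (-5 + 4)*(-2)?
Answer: 750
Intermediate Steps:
l(Y) = 0 (l(Y) = 2 - (-5 + 4)*(-2) = 2 - (-1)*(-2) = 2 - 1*2 = 2 - 2 = 0)
l(23) - (14 + 11)*(-30) = 0 - (14 + 11)*(-30) = 0 - 25*(-30) = 0 - 1*(-750) = 0 + 750 = 750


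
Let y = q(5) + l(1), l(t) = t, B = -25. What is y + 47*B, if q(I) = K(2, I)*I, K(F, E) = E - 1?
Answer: -1154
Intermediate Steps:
K(F, E) = -1 + E
q(I) = I*(-1 + I) (q(I) = (-1 + I)*I = I*(-1 + I))
y = 21 (y = 5*(-1 + 5) + 1 = 5*4 + 1 = 20 + 1 = 21)
y + 47*B = 21 + 47*(-25) = 21 - 1175 = -1154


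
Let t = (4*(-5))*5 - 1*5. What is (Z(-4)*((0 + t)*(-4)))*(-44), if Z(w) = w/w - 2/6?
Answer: -12320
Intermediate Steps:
Z(w) = ⅔ (Z(w) = 1 - 2*⅙ = 1 - ⅓ = ⅔)
t = -105 (t = -20*5 - 5 = -100 - 5 = -105)
(Z(-4)*((0 + t)*(-4)))*(-44) = (2*((0 - 105)*(-4))/3)*(-44) = (2*(-105*(-4))/3)*(-44) = ((⅔)*420)*(-44) = 280*(-44) = -12320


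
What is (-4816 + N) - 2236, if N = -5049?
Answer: -12101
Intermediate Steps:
(-4816 + N) - 2236 = (-4816 - 5049) - 2236 = -9865 - 2236 = -12101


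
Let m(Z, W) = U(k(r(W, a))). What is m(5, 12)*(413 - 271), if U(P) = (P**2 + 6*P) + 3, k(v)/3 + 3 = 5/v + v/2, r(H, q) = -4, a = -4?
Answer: 274983/8 ≈ 34373.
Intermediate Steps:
k(v) = -9 + 15/v + 3*v/2 (k(v) = -9 + 3*(5/v + v/2) = -9 + 3*(v/2 + 5/v) = -9 + (15/v + 3*v/2) = -9 + 15/v + 3*v/2)
U(P) = 3 + P**2 + 6*P
m(Z, W) = 3873/16 (m(Z, W) = 3 + (-9 + 15/(-4) + (3/2)*(-4))**2 + 6*(-9 + 15/(-4) + (3/2)*(-4)) = 3 + (-9 + 15*(-1/4) - 6)**2 + 6*(-9 + 15*(-1/4) - 6) = 3 + (-9 - 15/4 - 6)**2 + 6*(-9 - 15/4 - 6) = 3 + (-75/4)**2 + 6*(-75/4) = 3 + 5625/16 - 225/2 = 3873/16)
m(5, 12)*(413 - 271) = 3873*(413 - 271)/16 = (3873/16)*142 = 274983/8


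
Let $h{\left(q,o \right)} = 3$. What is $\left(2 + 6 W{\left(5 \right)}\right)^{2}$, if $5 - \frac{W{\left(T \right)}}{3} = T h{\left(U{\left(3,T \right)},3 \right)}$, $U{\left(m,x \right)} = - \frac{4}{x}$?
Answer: $31684$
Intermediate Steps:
$W{\left(T \right)} = 15 - 9 T$ ($W{\left(T \right)} = 15 - 3 T 3 = 15 - 3 \cdot 3 T = 15 - 9 T$)
$\left(2 + 6 W{\left(5 \right)}\right)^{2} = \left(2 + 6 \left(15 - 45\right)\right)^{2} = \left(2 + 6 \left(-30\right)\right)^{2} = \left(2 - 180\right)^{2} = \left(-178\right)^{2} = 31684$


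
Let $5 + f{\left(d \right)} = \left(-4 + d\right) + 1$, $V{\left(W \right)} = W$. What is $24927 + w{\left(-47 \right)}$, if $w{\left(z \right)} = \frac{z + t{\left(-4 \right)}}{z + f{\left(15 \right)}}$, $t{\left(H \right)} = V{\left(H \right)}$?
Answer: $\frac{997131}{40} \approx 24928.0$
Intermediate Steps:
$t{\left(H \right)} = H$
$f{\left(d \right)} = -8 + d$ ($f{\left(d \right)} = -5 + \left(\left(-4 + d\right) + 1\right) = -5 + \left(-3 + d\right) = -8 + d$)
$w{\left(z \right)} = \frac{-4 + z}{7 + z}$ ($w{\left(z \right)} = \frac{z - 4}{z + \left(-8 + 15\right)} = \frac{-4 + z}{z + 7} = \frac{-4 + z}{7 + z}$)
$24927 + w{\left(-47 \right)} = 24927 + \frac{-4 - 47}{7 - 47} = 24927 + \frac{1}{-40} \left(-51\right) = 24927 - - \frac{51}{40} = 24927 + \frac{51}{40} = \frac{997131}{40}$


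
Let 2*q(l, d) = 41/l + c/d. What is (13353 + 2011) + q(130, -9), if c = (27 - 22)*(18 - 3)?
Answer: 11980793/780 ≈ 15360.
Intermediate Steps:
c = 75 (c = 5*15 = 75)
q(l, d) = 41/(2*l) + 75/(2*d) (q(l, d) = (41/l + 75/d)/2 = 41/(2*l) + 75/(2*d))
(13353 + 2011) + q(130, -9) = (13353 + 2011) + ((41/2)/130 + (75/2)/(-9)) = 15364 + ((41/2)*(1/130) + (75/2)*(-⅑)) = 15364 + (41/260 - 25/6) = 15364 - 3127/780 = 11980793/780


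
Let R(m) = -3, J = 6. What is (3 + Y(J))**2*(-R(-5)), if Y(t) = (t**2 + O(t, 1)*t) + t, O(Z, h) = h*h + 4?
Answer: 16875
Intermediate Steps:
O(Z, h) = 4 + h**2 (O(Z, h) = h**2 + 4 = 4 + h**2)
Y(t) = t**2 + 6*t (Y(t) = (t**2 + (4 + 1**2)*t) + t = (t**2 + (4 + 1)*t) + t = (t**2 + 5*t) + t = t**2 + 6*t)
(3 + Y(J))**2*(-R(-5)) = (3 + 6*(6 + 6))**2*(-1*(-3)) = (3 + 6*12)**2*3 = (3 + 72)**2*3 = 75**2*3 = 5625*3 = 16875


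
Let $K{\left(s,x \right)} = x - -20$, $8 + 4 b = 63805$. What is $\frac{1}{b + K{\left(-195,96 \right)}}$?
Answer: $\frac{4}{64261} \approx 6.2246 \cdot 10^{-5}$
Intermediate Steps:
$b = \frac{63797}{4}$ ($b = -2 + \frac{1}{4} \cdot 63805 = -2 + \frac{63805}{4} = \frac{63797}{4} \approx 15949.0$)
$K{\left(s,x \right)} = 20 + x$ ($K{\left(s,x \right)} = x + 20 = 20 + x$)
$\frac{1}{b + K{\left(-195,96 \right)}} = \frac{1}{\frac{63797}{4} + \left(20 + 96\right)} = \frac{1}{\frac{63797}{4} + 116} = \frac{1}{\frac{64261}{4}} = \frac{4}{64261}$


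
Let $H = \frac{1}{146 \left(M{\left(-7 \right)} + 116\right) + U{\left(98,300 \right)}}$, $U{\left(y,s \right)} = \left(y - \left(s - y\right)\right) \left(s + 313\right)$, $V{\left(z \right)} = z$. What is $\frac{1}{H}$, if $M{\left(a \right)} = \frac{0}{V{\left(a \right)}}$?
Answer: $-46816$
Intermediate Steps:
$U{\left(y,s \right)} = \left(313 + s\right) \left(- s + 2 y\right)$ ($U{\left(y,s \right)} = \left(- s + 2 y\right) \left(313 + s\right) = \left(313 + s\right) \left(- s + 2 y\right)$)
$M{\left(a \right)} = 0$ ($M{\left(a \right)} = \frac{0}{a} = 0$)
$H = - \frac{1}{46816}$ ($H = \frac{1}{146 \left(0 + 116\right) + \left(- 300^{2} - 93900 + 626 \cdot 98 + 2 \cdot 300 \cdot 98\right)} = \frac{1}{146 \cdot 116 + \left(\left(-1\right) 90000 - 93900 + 61348 + 58800\right)} = \frac{1}{16936 + \left(-90000 - 93900 + 61348 + 58800\right)} = \frac{1}{16936 - 63752} = \frac{1}{-46816} = - \frac{1}{46816} \approx -2.136 \cdot 10^{-5}$)
$\frac{1}{H} = \frac{1}{- \frac{1}{46816}} = -46816$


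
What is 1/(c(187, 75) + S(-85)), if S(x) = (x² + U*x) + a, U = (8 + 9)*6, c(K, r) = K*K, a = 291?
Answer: 1/33815 ≈ 2.9573e-5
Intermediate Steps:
c(K, r) = K²
U = 102 (U = 17*6 = 102)
S(x) = 291 + x² + 102*x (S(x) = (x² + 102*x) + 291 = 291 + x² + 102*x)
1/(c(187, 75) + S(-85)) = 1/(187² + (291 + (-85)² + 102*(-85))) = 1/(34969 + (291 + 7225 - 8670)) = 1/(34969 - 1154) = 1/33815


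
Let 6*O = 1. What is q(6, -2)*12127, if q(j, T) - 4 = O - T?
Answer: 448699/6 ≈ 74783.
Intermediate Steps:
O = ⅙ (O = (⅙)*1 = ⅙ ≈ 0.16667)
q(j, T) = 25/6 - T (q(j, T) = 4 + (⅙ - T) = 25/6 - T)
q(6, -2)*12127 = (25/6 - 1*(-2))*12127 = (25/6 + 2)*12127 = (37/6)*12127 = 448699/6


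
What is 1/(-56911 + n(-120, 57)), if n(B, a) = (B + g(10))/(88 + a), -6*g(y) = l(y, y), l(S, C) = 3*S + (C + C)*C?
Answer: -87/4951352 ≈ -1.7571e-5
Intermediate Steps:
l(S, C) = 2*C² + 3*S (l(S, C) = 3*S + (2*C)*C = 3*S + 2*C² = 2*C² + 3*S)
g(y) = -y/2 - y²/3 (g(y) = -(2*y² + 3*y)/6 = -y/2 - y²/3)
n(B, a) = (-115/3 + B)/(88 + a) (n(B, a) = (B + (⅙)*10*(-3 - 2*10))/(88 + a) = (B + (⅙)*10*(-3 - 20))/(88 + a) = (B + (⅙)*10*(-23))/(88 + a) = (B - 115/3)/(88 + a) = (-115/3 + B)/(88 + a))
1/(-56911 + n(-120, 57)) = 1/(-56911 + (-115/3 - 120)/(88 + 57)) = 1/(-56911 - 475/3/145) = 1/(-56911 + (1/145)*(-475/3)) = 1/(-56911 - 95/87) = 1/(-4951352/87) = -87/4951352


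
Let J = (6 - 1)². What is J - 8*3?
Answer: 1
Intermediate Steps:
J = 25 (J = 5² = 25)
J - 8*3 = 25 - 8*3 = 25 - 24 = 1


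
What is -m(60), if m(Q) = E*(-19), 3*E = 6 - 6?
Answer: 0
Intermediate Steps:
E = 0 (E = (6 - 6)/3 = (1/3)*0 = 0)
m(Q) = 0 (m(Q) = 0*(-19) = 0)
-m(60) = -1*0 = 0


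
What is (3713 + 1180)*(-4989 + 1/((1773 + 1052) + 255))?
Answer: -10740917181/440 ≈ -2.4411e+7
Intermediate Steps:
(3713 + 1180)*(-4989 + 1/((1773 + 1052) + 255)) = 4893*(-4989 + 1/(2825 + 255)) = 4893*(-4989 + 1/3080) = 4893*(-15366119/3080) = -10740917181/440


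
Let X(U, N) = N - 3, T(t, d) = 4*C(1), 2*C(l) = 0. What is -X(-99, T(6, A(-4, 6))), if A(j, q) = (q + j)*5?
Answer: 3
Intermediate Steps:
C(l) = 0 (C(l) = (1/2)*0 = 0)
A(j, q) = 5*j + 5*q (A(j, q) = (j + q)*5 = 5*j + 5*q)
T(t, d) = 0 (T(t, d) = 4*0 = 0)
X(U, N) = -3 + N
-X(-99, T(6, A(-4, 6))) = -(-3 + 0) = -1*(-3) = 3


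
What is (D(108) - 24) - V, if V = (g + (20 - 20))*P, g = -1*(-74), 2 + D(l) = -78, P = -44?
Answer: 3152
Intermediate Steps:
D(l) = -80 (D(l) = -2 - 78 = -80)
g = 74
V = -3256 (V = (74 + (20 - 20))*(-44) = (74 + 0)*(-44) = 74*(-44) = -3256)
(D(108) - 24) - V = (-80 - 24) - 1*(-3256) = -104 + 3256 = 3152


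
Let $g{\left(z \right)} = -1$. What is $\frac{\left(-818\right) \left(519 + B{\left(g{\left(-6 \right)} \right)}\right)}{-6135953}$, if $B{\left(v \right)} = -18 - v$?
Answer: $\frac{410636}{6135953} \approx 0.066923$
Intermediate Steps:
$\frac{\left(-818\right) \left(519 + B{\left(g{\left(-6 \right)} \right)}\right)}{-6135953} = \frac{\left(-818\right) \left(519 - 17\right)}{-6135953} = - 818 \left(519 + \left(-18 + 1\right)\right) \left(- \frac{1}{6135953}\right) = - 818 \left(519 - 17\right) \left(- \frac{1}{6135953}\right) = \left(-818\right) 502 \left(- \frac{1}{6135953}\right) = \left(-410636\right) \left(- \frac{1}{6135953}\right) = \frac{410636}{6135953}$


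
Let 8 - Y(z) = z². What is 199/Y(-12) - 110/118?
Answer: -19221/8024 ≈ -2.3954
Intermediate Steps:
Y(z) = 8 - z²
199/Y(-12) - 110/118 = 199/(8 - 1*(-12)²) - 110/118 = 199/(8 - 1*144) - 110*1/118 = 199/(8 - 144) - 55/59 = 199/(-136) - 55/59 = 199*(-1/136) - 55/59 = -199/136 - 55/59 = -19221/8024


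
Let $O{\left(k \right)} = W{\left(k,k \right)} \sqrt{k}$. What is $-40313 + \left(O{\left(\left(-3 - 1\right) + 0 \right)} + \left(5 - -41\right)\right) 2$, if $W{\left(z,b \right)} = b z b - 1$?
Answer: $-40221 - 260 i \approx -40221.0 - 260.0 i$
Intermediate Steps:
$W{\left(z,b \right)} = -1 + z b^{2}$ ($W{\left(z,b \right)} = z b^{2} - 1 = -1 + z b^{2}$)
$O{\left(k \right)} = \sqrt{k} \left(-1 + k^{3}\right)$ ($O{\left(k \right)} = \left(-1 + k k^{2}\right) \sqrt{k} = \left(-1 + k^{3}\right) \sqrt{k} = \sqrt{k} \left(-1 + k^{3}\right)$)
$-40313 + \left(O{\left(\left(-3 - 1\right) + 0 \right)} + \left(5 - -41\right)\right) 2 = -40313 + \left(\sqrt{\left(-3 - 1\right) + 0} \left(-1 + \left(\left(-3 - 1\right) + 0\right)^{3}\right) + \left(5 - -41\right)\right) 2 = -40313 + \left(\sqrt{-4 + 0} \left(-1 + \left(-4 + 0\right)^{3}\right) + \left(5 + 41\right)\right) 2 = -40313 + \left(\sqrt{-4} \left(-1 + \left(-4\right)^{3}\right) + 46\right) 2 = -40313 + \left(2 i \left(-1 - 64\right) + 46\right) 2 = -40313 + \left(2 i \left(-65\right) + 46\right) 2 = -40313 + \left(- 130 i + 46\right) 2 = -40313 + \left(46 - 130 i\right) 2 = -40313 + \left(92 - 260 i\right) = -40221 - 260 i$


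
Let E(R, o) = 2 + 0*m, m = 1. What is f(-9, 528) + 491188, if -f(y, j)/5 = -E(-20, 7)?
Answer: 491198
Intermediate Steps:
E(R, o) = 2 (E(R, o) = 2 + 0*1 = 2 + 0 = 2)
f(y, j) = 10 (f(y, j) = -(-5)*2 = -5*(-2) = 10)
f(-9, 528) + 491188 = 10 + 491188 = 491198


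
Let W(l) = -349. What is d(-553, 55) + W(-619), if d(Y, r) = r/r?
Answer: -348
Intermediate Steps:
d(Y, r) = 1
d(-553, 55) + W(-619) = 1 - 349 = -348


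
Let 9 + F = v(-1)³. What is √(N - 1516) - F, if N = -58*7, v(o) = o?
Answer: 10 + 31*I*√2 ≈ 10.0 + 43.841*I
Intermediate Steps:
N = -406
F = -10 (F = -9 + (-1)³ = -9 - 1 = -10)
√(N - 1516) - F = √(-406 - 1516) - 1*(-10) = √(-1922) + 10 = 31*I*√2 + 10 = 10 + 31*I*√2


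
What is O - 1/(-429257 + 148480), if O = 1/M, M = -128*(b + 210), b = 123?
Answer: -238153/11967838848 ≈ -1.9899e-5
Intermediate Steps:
M = -42624 (M = -128*(123 + 210) = -128*333 = -42624)
O = -1/42624 (O = 1/(-42624) = -1/42624 ≈ -2.3461e-5)
O - 1/(-429257 + 148480) = -1/42624 - 1/(-429257 + 148480) = -1/42624 - 1/(-280777) = -1/42624 - 1*(-1/280777) = -1/42624 + 1/280777 = -238153/11967838848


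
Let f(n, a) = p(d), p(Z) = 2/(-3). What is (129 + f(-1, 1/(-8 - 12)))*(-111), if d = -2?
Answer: -14245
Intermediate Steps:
p(Z) = -2/3 (p(Z) = 2*(-1/3) = -2/3)
f(n, a) = -2/3
(129 + f(-1, 1/(-8 - 12)))*(-111) = (129 - 2/3)*(-111) = (385/3)*(-111) = -14245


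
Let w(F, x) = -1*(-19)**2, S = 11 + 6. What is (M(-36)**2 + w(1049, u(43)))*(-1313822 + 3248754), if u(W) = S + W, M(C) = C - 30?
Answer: 7730053340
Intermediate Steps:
S = 17
M(C) = -30 + C
u(W) = 17 + W
w(F, x) = -361 (w(F, x) = -1*361 = -361)
(M(-36)**2 + w(1049, u(43)))*(-1313822 + 3248754) = ((-30 - 36)**2 - 361)*(-1313822 + 3248754) = ((-66)**2 - 361)*1934932 = (4356 - 361)*1934932 = 3995*1934932 = 7730053340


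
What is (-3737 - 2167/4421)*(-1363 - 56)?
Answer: 23446767036/4421 ≈ 5.3035e+6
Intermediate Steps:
(-3737 - 2167/4421)*(-1363 - 56) = (-3737 - 2167*1/4421)*(-1419) = (-3737 - 2167/4421)*(-1419) = -16523444/4421*(-1419) = 23446767036/4421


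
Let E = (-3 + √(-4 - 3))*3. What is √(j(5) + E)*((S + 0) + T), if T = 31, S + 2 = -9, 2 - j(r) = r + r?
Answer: 20*√(-17 + 3*I*√7) ≈ 18.771 + 84.571*I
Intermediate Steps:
j(r) = 2 - 2*r (j(r) = 2 - (r + r) = 2 - 2*r)
S = -11 (S = -2 - 9 = -11)
E = -9 + 3*I*√7 (E = (-3 + √(-7))*3 = (-3 + I*√7)*3 = -9 + 3*I*√7 ≈ -9.0 + 7.9373*I)
√(j(5) + E)*((S + 0) + T) = √((2 - 2*5) + (-9 + 3*I*√7))*((-11 + 0) + 31) = √((2 - 10) + (-9 + 3*I*√7))*(-11 + 31) = √(-8 + (-9 + 3*I*√7))*20 = √(-17 + 3*I*√7)*20 = 20*√(-17 + 3*I*√7)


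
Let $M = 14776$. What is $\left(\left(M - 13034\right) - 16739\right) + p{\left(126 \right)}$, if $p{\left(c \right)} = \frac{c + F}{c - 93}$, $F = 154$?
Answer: $- \frac{494621}{33} \approx -14989.0$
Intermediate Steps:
$p{\left(c \right)} = \frac{154 + c}{-93 + c}$ ($p{\left(c \right)} = \frac{c + 154}{c - 93} = \frac{154 + c}{-93 + c}$)
$\left(\left(M - 13034\right) - 16739\right) + p{\left(126 \right)} = \left(\left(14776 - 13034\right) - 16739\right) + \frac{154 + 126}{-93 + 126} = \left(1742 - 16739\right) + \frac{1}{33} \cdot 280 = -14997 + \frac{1}{33} \cdot 280 = -14997 + \frac{280}{33} = - \frac{494621}{33}$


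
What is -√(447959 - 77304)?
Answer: -√370655 ≈ -608.81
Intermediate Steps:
-√(447959 - 77304) = -√370655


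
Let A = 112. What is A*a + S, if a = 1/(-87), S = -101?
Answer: -8899/87 ≈ -102.29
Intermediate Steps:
a = -1/87 ≈ -0.011494
A*a + S = 112*(-1/87) - 101 = -112/87 - 101 = -8899/87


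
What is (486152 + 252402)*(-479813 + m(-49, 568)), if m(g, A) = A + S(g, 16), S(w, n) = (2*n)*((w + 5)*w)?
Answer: -302993994162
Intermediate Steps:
S(w, n) = 2*n*w*(5 + w) (S(w, n) = (2*n)*((5 + w)*w) = (2*n)*(w*(5 + w)) = 2*n*w*(5 + w))
m(g, A) = A + 32*g*(5 + g) (m(g, A) = A + 2*16*g*(5 + g) = A + 32*g*(5 + g))
(486152 + 252402)*(-479813 + m(-49, 568)) = (486152 + 252402)*(-479813 + (568 + 32*(-49)*(5 - 49))) = 738554*(-479813 + (568 + 32*(-49)*(-44))) = 738554*(-479813 + (568 + 68992)) = 738554*(-479813 + 69560) = 738554*(-410253) = -302993994162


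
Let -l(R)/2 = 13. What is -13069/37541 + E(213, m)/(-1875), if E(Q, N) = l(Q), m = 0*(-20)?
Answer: -3361187/10055625 ≈ -0.33426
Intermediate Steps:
l(R) = -26 (l(R) = -2*13 = -26)
m = 0
E(Q, N) = -26
-13069/37541 + E(213, m)/(-1875) = -13069/37541 - 26/(-1875) = -13069*1/37541 - 26*(-1/1875) = -1867/5363 + 26/1875 = -3361187/10055625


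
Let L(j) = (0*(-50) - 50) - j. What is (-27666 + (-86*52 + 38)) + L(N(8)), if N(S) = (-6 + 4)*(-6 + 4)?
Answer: -32154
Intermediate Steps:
N(S) = 4 (N(S) = -2*(-2) = 4)
L(j) = -50 - j (L(j) = (0 - 50) - j = -50 - j)
(-27666 + (-86*52 + 38)) + L(N(8)) = (-27666 + (-86*52 + 38)) + (-50 - 1*4) = (-27666 + (-4472 + 38)) + (-50 - 4) = (-27666 - 4434) - 54 = -32100 - 54 = -32154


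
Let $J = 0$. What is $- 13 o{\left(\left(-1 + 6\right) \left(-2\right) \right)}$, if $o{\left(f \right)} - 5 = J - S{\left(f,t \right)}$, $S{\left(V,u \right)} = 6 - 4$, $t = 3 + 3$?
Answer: $-39$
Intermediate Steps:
$t = 6$
$S{\left(V,u \right)} = 2$
$o{\left(f \right)} = 3$ ($o{\left(f \right)} = 5 + \left(0 - 2\right) = 5 - 2 = 3$)
$- 13 o{\left(\left(-1 + 6\right) \left(-2\right) \right)} = \left(-13\right) 3 = -39$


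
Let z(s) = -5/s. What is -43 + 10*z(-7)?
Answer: -251/7 ≈ -35.857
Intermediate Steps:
-43 + 10*z(-7) = -43 + 10*(-5/(-7)) = -43 + 10*(-5*(-1/7)) = -43 + 10*(5/7) = -43 + 50/7 = -251/7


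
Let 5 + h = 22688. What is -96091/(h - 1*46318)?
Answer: 96091/23635 ≈ 4.0656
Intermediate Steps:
h = 22683 (h = -5 + 22688 = 22683)
-96091/(h - 1*46318) = -96091/(22683 - 1*46318) = -96091/(22683 - 46318) = -96091/(-23635) = -96091*(-1/23635) = 96091/23635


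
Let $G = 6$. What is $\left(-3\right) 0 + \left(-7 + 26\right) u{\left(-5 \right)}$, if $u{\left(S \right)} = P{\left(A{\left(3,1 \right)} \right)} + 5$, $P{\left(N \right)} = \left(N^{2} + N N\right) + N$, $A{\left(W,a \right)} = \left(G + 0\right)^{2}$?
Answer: $50027$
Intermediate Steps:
$A{\left(W,a \right)} = 36$ ($A{\left(W,a \right)} = \left(6 + 0\right)^{2} = 6^{2} = 36$)
$P{\left(N \right)} = N + 2 N^{2}$ ($P{\left(N \right)} = \left(N^{2} + N^{2}\right) + N = 2 N^{2} + N = N + 2 N^{2}$)
$u{\left(S \right)} = 2633$ ($u{\left(S \right)} = 36 \left(1 + 2 \cdot 36\right) + 5 = 36 \left(1 + 72\right) + 5 = 36 \cdot 73 + 5 = 2628 + 5 = 2633$)
$\left(-3\right) 0 + \left(-7 + 26\right) u{\left(-5 \right)} = \left(-3\right) 0 + \left(-7 + 26\right) 2633 = 0 + 19 \cdot 2633 = 0 + 50027 = 50027$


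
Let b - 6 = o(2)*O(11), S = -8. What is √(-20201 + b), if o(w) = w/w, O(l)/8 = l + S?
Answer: I*√20171 ≈ 142.02*I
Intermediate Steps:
O(l) = -64 + 8*l (O(l) = 8*(l - 8) = 8*(-8 + l) = -64 + 8*l)
o(w) = 1
b = 30 (b = 6 + 1*(-64 + 8*11) = 6 + 1*(-64 + 88) = 6 + 1*24 = 6 + 24 = 30)
√(-20201 + b) = √(-20201 + 30) = √(-20171) = I*√20171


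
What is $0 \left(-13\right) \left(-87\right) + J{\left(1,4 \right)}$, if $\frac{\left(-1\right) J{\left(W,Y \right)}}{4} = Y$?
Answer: $-16$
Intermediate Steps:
$J{\left(W,Y \right)} = - 4 Y$
$0 \left(-13\right) \left(-87\right) + J{\left(1,4 \right)} = 0 \left(-13\right) \left(-87\right) - 16 = 0 \left(-87\right) - 16 = 0 - 16 = -16$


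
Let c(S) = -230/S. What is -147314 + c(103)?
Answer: -15173572/103 ≈ -1.4732e+5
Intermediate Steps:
-147314 + c(103) = -147314 - 230/103 = -15173572/103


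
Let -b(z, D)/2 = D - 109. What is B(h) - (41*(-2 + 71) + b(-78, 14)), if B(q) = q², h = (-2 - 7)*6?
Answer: -103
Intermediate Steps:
h = -54 (h = -9*6 = -54)
b(z, D) = 218 - 2*D (b(z, D) = -2*(D - 109) = -2*(-109 + D) = 218 - 2*D)
B(h) - (41*(-2 + 71) + b(-78, 14)) = (-54)² - (41*(-2 + 71) + (218 - 2*14)) = 2916 - (41*69 + (218 - 28)) = 2916 - (2829 + 190) = 2916 - 1*3019 = 2916 - 3019 = -103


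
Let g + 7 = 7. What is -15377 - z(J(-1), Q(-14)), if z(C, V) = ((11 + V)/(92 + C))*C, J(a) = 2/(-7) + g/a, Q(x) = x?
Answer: -1645340/107 ≈ -15377.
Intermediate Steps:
g = 0 (g = -7 + 7 = 0)
J(a) = -2/7 (J(a) = 2/(-7) + 0/a = 2*(-1/7) + 0 = -2/7 + 0 = -2/7)
z(C, V) = C*(11 + V)/(92 + C) (z(C, V) = ((11 + V)/(92 + C))*C = C*(11 + V)/(92 + C))
-15377 - z(J(-1), Q(-14)) = -15377 - (-2)*(11 - 14)/(7*(92 - 2/7)) = -15377 - (-2)*(-3)/(7*642/7) = -15377 - (-2)*7*(-3)/(7*642) = -15377 - 1*1/107 = -15377 - 1/107 = -1645340/107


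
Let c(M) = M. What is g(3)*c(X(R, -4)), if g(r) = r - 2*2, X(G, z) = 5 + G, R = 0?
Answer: -5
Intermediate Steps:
g(r) = -4 + r (g(r) = r - 4 = -4 + r)
g(3)*c(X(R, -4)) = (-4 + 3)*(5 + 0) = -1*5 = -5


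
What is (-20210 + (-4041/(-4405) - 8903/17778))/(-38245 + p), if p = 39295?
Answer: -1582654715717/82227694500 ≈ -19.247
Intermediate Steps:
(-20210 + (-4041/(-4405) - 8903/17778))/(-38245 + p) = (-20210 + (-4041/(-4405) - 8903/17778))/(-38245 + 39295) = (-20210 + (-4041*(-1/4405) - 8903*1/17778))/1050 = (-20210 + (4041/4405 - 8903/17778))*(1/1050) = (-20210 + 32623183/78312090)*(1/1050) = -1582654715717/78312090*1/1050 = -1582654715717/82227694500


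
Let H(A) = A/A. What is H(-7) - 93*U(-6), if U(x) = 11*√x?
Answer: 1 - 1023*I*√6 ≈ 1.0 - 2505.8*I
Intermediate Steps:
H(A) = 1
H(-7) - 93*U(-6) = 1 - 1023*√(-6) = 1 - 1023*I*√6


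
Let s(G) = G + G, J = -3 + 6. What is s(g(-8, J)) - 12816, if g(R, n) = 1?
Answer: -12814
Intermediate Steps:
J = 3
s(G) = 2*G
s(g(-8, J)) - 12816 = 2*1 - 12816 = 2 - 12816 = -12814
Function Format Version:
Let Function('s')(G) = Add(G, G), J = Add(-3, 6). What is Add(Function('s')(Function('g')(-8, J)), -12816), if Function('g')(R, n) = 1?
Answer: -12814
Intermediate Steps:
J = 3
Function('s')(G) = Mul(2, G)
Add(Function('s')(Function('g')(-8, J)), -12816) = Add(Mul(2, 1), -12816) = Add(2, -12816) = -12814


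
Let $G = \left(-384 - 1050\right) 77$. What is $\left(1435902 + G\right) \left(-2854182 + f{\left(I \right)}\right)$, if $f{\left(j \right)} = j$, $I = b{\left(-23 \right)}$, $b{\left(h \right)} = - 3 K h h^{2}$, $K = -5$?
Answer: $-4025080031508$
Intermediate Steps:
$b{\left(h \right)} = 15 h^{3}$ ($b{\left(h \right)} = \left(-3\right) \left(-5\right) h h^{2} = 15 h^{3}$)
$G = -110418$ ($G = \left(-1434\right) 77 = -110418$)
$I = -182505$ ($I = 15 \left(-23\right)^{3} = 15 \left(-12167\right) = -182505$)
$\left(1435902 + G\right) \left(-2854182 + f{\left(I \right)}\right) = \left(1435902 - 110418\right) \left(-2854182 - 182505\right) = 1325484 \left(-3036687\right) = -4025080031508$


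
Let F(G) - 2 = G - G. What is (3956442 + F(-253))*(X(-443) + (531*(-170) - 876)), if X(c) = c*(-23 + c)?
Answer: 456146341648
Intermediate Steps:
F(G) = 2 (F(G) = 2 + (G - G) = 2 + 0 = 2)
(3956442 + F(-253))*(X(-443) + (531*(-170) - 876)) = (3956442 + 2)*(-443*(-23 - 443) + (531*(-170) - 876)) = 3956444*(-443*(-466) + (-90270 - 876)) = 3956444*(206438 - 91146) = 3956444*115292 = 456146341648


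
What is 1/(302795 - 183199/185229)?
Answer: 185229/56086231856 ≈ 3.3026e-6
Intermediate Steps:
1/(302795 - 183199/185229) = 1/(56086231856/185229) = 185229/56086231856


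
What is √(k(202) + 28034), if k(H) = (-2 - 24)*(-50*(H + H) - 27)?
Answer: 4*√34621 ≈ 744.27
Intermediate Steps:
k(H) = 702 + 2600*H (k(H) = -26*(-100*H - 27) = -26*(-27 - 100*H) = 702 + 2600*H)
√(k(202) + 28034) = √((702 + 2600*202) + 28034) = √((702 + 525200) + 28034) = √(525902 + 28034) = √553936 = 4*√34621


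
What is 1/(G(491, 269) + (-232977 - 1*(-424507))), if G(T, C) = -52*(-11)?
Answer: 1/192102 ≈ 5.2056e-6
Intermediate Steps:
G(T, C) = 572
1/(G(491, 269) + (-232977 - 1*(-424507))) = 1/(572 + (-232977 - 1*(-424507))) = 1/(572 + (-232977 + 424507)) = 1/(572 + 191530) = 1/192102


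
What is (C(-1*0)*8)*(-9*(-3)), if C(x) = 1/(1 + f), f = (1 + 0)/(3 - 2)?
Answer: 108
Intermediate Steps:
f = 1 (f = 1/1 = 1*1 = 1)
C(x) = 1/2 (C(x) = 1/(1 + 1) = 1/2)
(C(-1*0)*8)*(-9*(-3)) = ((1/2)*8)*(-9*(-3)) = 4*27 = 108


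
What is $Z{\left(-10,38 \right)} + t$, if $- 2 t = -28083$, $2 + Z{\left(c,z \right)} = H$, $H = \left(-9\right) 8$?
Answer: $\frac{27935}{2} \approx 13968.0$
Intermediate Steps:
$H = -72$
$Z{\left(c,z \right)} = -74$ ($Z{\left(c,z \right)} = -2 - 72 = -74$)
$t = \frac{28083}{2}$ ($t = \left(- \frac{1}{2}\right) \left(-28083\right) = \frac{28083}{2} \approx 14042.0$)
$Z{\left(-10,38 \right)} + t = -74 + \frac{28083}{2} = \frac{27935}{2}$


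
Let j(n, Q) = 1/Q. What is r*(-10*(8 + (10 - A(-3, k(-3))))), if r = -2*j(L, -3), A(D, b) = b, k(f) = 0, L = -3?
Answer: -120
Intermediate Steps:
r = 2/3 (r = -2/(-3) = -2*(-1/3) = 2/3 ≈ 0.66667)
r*(-10*(8 + (10 - A(-3, k(-3))))) = 2*(-10*(8 + (10 - 1*0)))/3 = 2*(-10*(8 + (10 + 0)))/3 = 2*(-10*(8 + 10))/3 = 2*(-10*18)/3 = (2/3)*(-180) = -120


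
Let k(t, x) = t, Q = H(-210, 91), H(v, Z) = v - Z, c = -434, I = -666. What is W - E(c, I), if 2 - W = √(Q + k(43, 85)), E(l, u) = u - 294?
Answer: 962 - I*√258 ≈ 962.0 - 16.062*I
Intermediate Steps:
Q = -301 (Q = -210 - 1*91 = -210 - 91 = -301)
E(l, u) = -294 + u
W = 2 - I*√258 (W = 2 - √(-301 + 43) = 2 - √(-258) = 2 - I*√258 ≈ 2.0 - 16.062*I)
W - E(c, I) = (2 - I*√258) - (-294 - 666) = (2 - I*√258) - 1*(-960) = (2 - I*√258) + 960 = 962 - I*√258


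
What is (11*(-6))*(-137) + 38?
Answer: 9080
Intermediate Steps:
(11*(-6))*(-137) + 38 = -66*(-137) + 38 = 9042 + 38 = 9080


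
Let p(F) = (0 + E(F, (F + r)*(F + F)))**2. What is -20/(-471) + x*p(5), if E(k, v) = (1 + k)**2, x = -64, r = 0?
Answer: -39066604/471 ≈ -82944.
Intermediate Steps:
p(F) = (1 + F)**4 (p(F) = (0 + (1 + F)**2)**2 = ((1 + F)**2)**2 = (1 + F)**4)
-20/(-471) + x*p(5) = -20/(-471) - 64*(1 + 5)**4 = -20*(-1/471) - 64*6**4 = 20/471 - 64*1296 = 20/471 - 82944 = -39066604/471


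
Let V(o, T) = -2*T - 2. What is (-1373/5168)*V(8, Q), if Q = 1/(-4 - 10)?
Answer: 17849/36176 ≈ 0.49339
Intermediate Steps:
Q = -1/14 (Q = 1/(-14) = -1/14 ≈ -0.071429)
V(o, T) = -2 - 2*T
(-1373/5168)*V(8, Q) = (-1373/5168)*(-2 - 2*(-1/14)) = (-1373*1/5168)*(-2 + ⅐) = -1373/5168*(-13/7) = 17849/36176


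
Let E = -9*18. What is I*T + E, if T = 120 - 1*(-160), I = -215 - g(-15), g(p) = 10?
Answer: -63162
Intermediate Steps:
E = -162
I = -225 (I = -215 - 1*10 = -215 - 10 = -225)
T = 280 (T = 120 + 160 = 280)
I*T + E = -225*280 - 162 = -63000 - 162 = -63162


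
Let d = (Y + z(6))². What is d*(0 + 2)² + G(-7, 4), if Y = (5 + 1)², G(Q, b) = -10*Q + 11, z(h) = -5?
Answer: 3925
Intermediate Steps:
G(Q, b) = 11 - 10*Q
Y = 36 (Y = 6² = 36)
d = 961 (d = (36 - 5)² = 31² = 961)
d*(0 + 2)² + G(-7, 4) = 961*(0 + 2)² + (11 - 10*(-7)) = 961*2² + (11 + 70) = 961*4 + 81 = 3844 + 81 = 3925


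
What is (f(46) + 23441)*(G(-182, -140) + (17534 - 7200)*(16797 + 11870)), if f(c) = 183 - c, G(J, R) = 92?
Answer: 6984861544860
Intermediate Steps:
(f(46) + 23441)*(G(-182, -140) + (17534 - 7200)*(16797 + 11870)) = ((183 - 1*46) + 23441)*(92 + (17534 - 7200)*(16797 + 11870)) = ((183 - 46) + 23441)*(92 + 10334*28667) = (137 + 23441)*(92 + 296244778) = 23578*296244870 = 6984861544860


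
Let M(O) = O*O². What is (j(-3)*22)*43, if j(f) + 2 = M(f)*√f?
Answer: -1892 - 25542*I*√3 ≈ -1892.0 - 44240.0*I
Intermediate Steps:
M(O) = O³
j(f) = -2 + f^(7/2) (j(f) = -2 + f³*√f = -2 + f^(7/2))
(j(-3)*22)*43 = ((-2 + (-3)^(7/2))*22)*43 = ((-2 - 27*I*√3)*22)*43 = (-44 - 594*I*√3)*43 = -1892 - 25542*I*√3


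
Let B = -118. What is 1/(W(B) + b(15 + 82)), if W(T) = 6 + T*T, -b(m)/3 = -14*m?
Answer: 1/18004 ≈ 5.5543e-5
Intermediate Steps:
b(m) = 42*m (b(m) = -(-42)*m = 42*m)
W(T) = 6 + T²
1/(W(B) + b(15 + 82)) = 1/((6 + (-118)²) + 42*(15 + 82)) = 1/((6 + 13924) + 42*97) = 1/(13930 + 4074) = 1/18004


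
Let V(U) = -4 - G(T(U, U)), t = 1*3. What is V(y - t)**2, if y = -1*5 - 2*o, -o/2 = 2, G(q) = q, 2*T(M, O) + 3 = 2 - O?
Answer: 49/4 ≈ 12.250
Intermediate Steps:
T(M, O) = -1/2 - O/2 (T(M, O) = -3/2 + (2 - O)/2 = -3/2 + (1 - O/2) = -1/2 - O/2)
o = -4 (o = -2*2 = -4)
y = 3 (y = -1*5 - 2*(-4) = -5 + 8 = 3)
t = 3
V(U) = -7/2 + U/2 (V(U) = -4 - (-1/2 - U/2) = -4 + (1/2 + U/2) = -7/2 + U/2)
V(y - t)**2 = (-7/2 + (3 - 1*3)/2)**2 = (-7/2 + (3 - 3)/2)**2 = (-7/2 + (1/2)*0)**2 = (-7/2 + 0)**2 = (-7/2)**2 = 49/4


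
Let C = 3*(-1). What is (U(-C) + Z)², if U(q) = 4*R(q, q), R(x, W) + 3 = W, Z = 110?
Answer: 12100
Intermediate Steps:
R(x, W) = -3 + W
C = -3
U(q) = -12 + 4*q (U(q) = 4*(-3 + q) = -12 + 4*q)
(U(-C) + Z)² = ((-12 + 4*(-1*(-3))) + 110)² = ((-12 + 4*3) + 110)² = ((-12 + 12) + 110)² = (0 + 110)² = 110² = 12100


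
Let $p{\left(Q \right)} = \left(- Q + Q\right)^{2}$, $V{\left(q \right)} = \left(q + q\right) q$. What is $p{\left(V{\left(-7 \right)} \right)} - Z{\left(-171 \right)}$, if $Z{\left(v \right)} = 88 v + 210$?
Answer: $14838$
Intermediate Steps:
$Z{\left(v \right)} = 210 + 88 v$
$V{\left(q \right)} = 2 q^{2}$ ($V{\left(q \right)} = 2 q q = 2 q^{2}$)
$p{\left(Q \right)} = 0$ ($p{\left(Q \right)} = 0^{2} = 0$)
$p{\left(V{\left(-7 \right)} \right)} - Z{\left(-171 \right)} = 0 - \left(210 + 88 \left(-171\right)\right) = 0 - \left(210 - 15048\right) = 0 - -14838 = 0 + 14838 = 14838$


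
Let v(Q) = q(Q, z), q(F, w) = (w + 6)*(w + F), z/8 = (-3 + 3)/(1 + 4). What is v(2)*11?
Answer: 132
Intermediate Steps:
z = 0 (z = 8*((-3 + 3)/(1 + 4)) = 8*(0/5) = 8*(0*(⅕)) = 8*0 = 0)
q(F, w) = (6 + w)*(F + w)
v(Q) = 6*Q (v(Q) = 0² + 6*Q + 6*0 + Q*0 = 0 + 6*Q + 0 + 0 = 6*Q)
v(2)*11 = (6*2)*11 = 12*11 = 132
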